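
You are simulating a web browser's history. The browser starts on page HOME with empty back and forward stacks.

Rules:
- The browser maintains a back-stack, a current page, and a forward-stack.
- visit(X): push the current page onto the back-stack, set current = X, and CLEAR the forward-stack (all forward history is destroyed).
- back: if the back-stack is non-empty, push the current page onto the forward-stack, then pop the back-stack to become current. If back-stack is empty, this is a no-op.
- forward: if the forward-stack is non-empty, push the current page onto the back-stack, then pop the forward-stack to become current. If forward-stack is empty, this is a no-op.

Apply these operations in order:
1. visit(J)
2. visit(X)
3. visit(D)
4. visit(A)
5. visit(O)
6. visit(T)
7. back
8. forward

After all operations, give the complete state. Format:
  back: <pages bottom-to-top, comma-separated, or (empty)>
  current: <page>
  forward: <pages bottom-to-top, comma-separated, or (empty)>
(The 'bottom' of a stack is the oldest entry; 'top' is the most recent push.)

After 1 (visit(J)): cur=J back=1 fwd=0
After 2 (visit(X)): cur=X back=2 fwd=0
After 3 (visit(D)): cur=D back=3 fwd=0
After 4 (visit(A)): cur=A back=4 fwd=0
After 5 (visit(O)): cur=O back=5 fwd=0
After 6 (visit(T)): cur=T back=6 fwd=0
After 7 (back): cur=O back=5 fwd=1
After 8 (forward): cur=T back=6 fwd=0

Answer: back: HOME,J,X,D,A,O
current: T
forward: (empty)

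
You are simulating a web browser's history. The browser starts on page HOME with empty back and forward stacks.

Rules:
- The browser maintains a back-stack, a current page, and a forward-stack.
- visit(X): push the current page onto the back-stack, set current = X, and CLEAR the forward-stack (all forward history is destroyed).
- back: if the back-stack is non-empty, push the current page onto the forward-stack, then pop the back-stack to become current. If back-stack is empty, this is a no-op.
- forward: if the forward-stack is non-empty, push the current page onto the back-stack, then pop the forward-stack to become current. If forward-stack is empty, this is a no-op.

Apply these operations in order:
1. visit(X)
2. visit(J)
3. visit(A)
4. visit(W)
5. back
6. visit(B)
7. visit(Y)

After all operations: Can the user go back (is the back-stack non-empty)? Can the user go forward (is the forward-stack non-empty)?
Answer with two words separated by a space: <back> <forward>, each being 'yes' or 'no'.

Answer: yes no

Derivation:
After 1 (visit(X)): cur=X back=1 fwd=0
After 2 (visit(J)): cur=J back=2 fwd=0
After 3 (visit(A)): cur=A back=3 fwd=0
After 4 (visit(W)): cur=W back=4 fwd=0
After 5 (back): cur=A back=3 fwd=1
After 6 (visit(B)): cur=B back=4 fwd=0
After 7 (visit(Y)): cur=Y back=5 fwd=0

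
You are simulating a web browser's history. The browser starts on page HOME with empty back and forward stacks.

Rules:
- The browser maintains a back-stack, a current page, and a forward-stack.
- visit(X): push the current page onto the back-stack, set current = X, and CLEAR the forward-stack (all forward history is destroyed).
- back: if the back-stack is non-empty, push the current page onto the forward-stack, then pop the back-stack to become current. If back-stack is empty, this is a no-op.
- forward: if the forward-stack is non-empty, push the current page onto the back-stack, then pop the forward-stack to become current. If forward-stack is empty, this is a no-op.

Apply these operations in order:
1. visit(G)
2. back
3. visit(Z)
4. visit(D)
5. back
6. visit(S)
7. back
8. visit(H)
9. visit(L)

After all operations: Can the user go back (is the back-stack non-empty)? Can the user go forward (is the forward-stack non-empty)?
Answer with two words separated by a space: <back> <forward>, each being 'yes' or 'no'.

Answer: yes no

Derivation:
After 1 (visit(G)): cur=G back=1 fwd=0
After 2 (back): cur=HOME back=0 fwd=1
After 3 (visit(Z)): cur=Z back=1 fwd=0
After 4 (visit(D)): cur=D back=2 fwd=0
After 5 (back): cur=Z back=1 fwd=1
After 6 (visit(S)): cur=S back=2 fwd=0
After 7 (back): cur=Z back=1 fwd=1
After 8 (visit(H)): cur=H back=2 fwd=0
After 9 (visit(L)): cur=L back=3 fwd=0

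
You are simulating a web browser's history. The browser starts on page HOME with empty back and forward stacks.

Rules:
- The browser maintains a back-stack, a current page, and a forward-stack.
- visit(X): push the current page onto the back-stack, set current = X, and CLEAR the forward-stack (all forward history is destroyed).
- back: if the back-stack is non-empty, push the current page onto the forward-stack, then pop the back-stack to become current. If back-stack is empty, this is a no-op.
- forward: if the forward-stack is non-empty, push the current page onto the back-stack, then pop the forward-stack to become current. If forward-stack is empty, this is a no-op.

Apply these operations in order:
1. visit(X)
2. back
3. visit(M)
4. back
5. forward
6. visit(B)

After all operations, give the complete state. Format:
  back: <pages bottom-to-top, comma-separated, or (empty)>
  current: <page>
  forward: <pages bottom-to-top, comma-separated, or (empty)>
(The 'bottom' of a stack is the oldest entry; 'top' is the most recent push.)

Answer: back: HOME,M
current: B
forward: (empty)

Derivation:
After 1 (visit(X)): cur=X back=1 fwd=0
After 2 (back): cur=HOME back=0 fwd=1
After 3 (visit(M)): cur=M back=1 fwd=0
After 4 (back): cur=HOME back=0 fwd=1
After 5 (forward): cur=M back=1 fwd=0
After 6 (visit(B)): cur=B back=2 fwd=0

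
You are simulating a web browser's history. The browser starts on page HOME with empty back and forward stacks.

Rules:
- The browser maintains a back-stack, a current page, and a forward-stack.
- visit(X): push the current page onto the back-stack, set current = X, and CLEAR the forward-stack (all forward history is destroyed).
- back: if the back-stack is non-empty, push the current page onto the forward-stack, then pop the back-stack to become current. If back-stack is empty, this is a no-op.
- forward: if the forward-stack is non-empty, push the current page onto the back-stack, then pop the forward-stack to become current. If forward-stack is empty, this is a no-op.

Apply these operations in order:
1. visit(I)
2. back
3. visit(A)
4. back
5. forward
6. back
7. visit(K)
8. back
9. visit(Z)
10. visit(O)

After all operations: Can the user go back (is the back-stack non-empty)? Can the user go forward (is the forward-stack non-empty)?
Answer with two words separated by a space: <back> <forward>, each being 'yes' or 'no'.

Answer: yes no

Derivation:
After 1 (visit(I)): cur=I back=1 fwd=0
After 2 (back): cur=HOME back=0 fwd=1
After 3 (visit(A)): cur=A back=1 fwd=0
After 4 (back): cur=HOME back=0 fwd=1
After 5 (forward): cur=A back=1 fwd=0
After 6 (back): cur=HOME back=0 fwd=1
After 7 (visit(K)): cur=K back=1 fwd=0
After 8 (back): cur=HOME back=0 fwd=1
After 9 (visit(Z)): cur=Z back=1 fwd=0
After 10 (visit(O)): cur=O back=2 fwd=0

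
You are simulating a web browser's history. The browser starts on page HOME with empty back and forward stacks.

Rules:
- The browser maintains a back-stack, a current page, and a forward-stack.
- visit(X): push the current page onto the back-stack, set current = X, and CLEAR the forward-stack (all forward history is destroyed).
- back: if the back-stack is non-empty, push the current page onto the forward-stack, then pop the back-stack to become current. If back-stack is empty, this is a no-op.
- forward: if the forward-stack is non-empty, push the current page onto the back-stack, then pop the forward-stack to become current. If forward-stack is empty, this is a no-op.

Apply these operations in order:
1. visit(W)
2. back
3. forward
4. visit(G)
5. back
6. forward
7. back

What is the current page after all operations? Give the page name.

After 1 (visit(W)): cur=W back=1 fwd=0
After 2 (back): cur=HOME back=0 fwd=1
After 3 (forward): cur=W back=1 fwd=0
After 4 (visit(G)): cur=G back=2 fwd=0
After 5 (back): cur=W back=1 fwd=1
After 6 (forward): cur=G back=2 fwd=0
After 7 (back): cur=W back=1 fwd=1

Answer: W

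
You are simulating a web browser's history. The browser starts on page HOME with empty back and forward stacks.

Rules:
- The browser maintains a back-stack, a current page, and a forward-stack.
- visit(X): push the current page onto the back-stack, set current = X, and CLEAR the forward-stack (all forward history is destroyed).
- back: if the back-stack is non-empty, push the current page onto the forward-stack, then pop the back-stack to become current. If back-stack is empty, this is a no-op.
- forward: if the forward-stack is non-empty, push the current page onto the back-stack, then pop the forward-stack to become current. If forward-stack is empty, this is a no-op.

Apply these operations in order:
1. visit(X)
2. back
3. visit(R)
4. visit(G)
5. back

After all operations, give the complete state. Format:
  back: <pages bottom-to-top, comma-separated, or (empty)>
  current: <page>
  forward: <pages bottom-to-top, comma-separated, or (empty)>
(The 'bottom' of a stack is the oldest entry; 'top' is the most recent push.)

Answer: back: HOME
current: R
forward: G

Derivation:
After 1 (visit(X)): cur=X back=1 fwd=0
After 2 (back): cur=HOME back=0 fwd=1
After 3 (visit(R)): cur=R back=1 fwd=0
After 4 (visit(G)): cur=G back=2 fwd=0
After 5 (back): cur=R back=1 fwd=1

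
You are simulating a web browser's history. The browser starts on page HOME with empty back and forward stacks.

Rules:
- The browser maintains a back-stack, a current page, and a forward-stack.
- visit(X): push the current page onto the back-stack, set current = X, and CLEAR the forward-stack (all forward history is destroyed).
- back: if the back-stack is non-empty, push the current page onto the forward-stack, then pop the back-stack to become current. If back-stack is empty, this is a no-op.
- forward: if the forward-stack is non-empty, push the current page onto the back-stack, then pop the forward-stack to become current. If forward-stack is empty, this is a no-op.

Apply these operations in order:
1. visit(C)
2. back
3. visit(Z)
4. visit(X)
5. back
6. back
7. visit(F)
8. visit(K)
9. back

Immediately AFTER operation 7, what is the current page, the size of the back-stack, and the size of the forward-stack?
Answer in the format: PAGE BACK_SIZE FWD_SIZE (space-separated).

After 1 (visit(C)): cur=C back=1 fwd=0
After 2 (back): cur=HOME back=0 fwd=1
After 3 (visit(Z)): cur=Z back=1 fwd=0
After 4 (visit(X)): cur=X back=2 fwd=0
After 5 (back): cur=Z back=1 fwd=1
After 6 (back): cur=HOME back=0 fwd=2
After 7 (visit(F)): cur=F back=1 fwd=0

F 1 0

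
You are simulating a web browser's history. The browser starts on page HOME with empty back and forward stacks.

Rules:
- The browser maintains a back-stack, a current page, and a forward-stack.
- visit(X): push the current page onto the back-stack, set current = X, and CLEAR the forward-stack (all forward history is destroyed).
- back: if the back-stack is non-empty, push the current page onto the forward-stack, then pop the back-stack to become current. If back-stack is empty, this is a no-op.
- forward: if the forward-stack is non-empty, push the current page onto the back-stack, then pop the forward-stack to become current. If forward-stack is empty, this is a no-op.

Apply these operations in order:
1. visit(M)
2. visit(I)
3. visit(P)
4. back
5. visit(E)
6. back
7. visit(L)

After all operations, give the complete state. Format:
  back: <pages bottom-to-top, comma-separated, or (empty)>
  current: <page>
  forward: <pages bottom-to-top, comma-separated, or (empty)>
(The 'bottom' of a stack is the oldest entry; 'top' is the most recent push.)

After 1 (visit(M)): cur=M back=1 fwd=0
After 2 (visit(I)): cur=I back=2 fwd=0
After 3 (visit(P)): cur=P back=3 fwd=0
After 4 (back): cur=I back=2 fwd=1
After 5 (visit(E)): cur=E back=3 fwd=0
After 6 (back): cur=I back=2 fwd=1
After 7 (visit(L)): cur=L back=3 fwd=0

Answer: back: HOME,M,I
current: L
forward: (empty)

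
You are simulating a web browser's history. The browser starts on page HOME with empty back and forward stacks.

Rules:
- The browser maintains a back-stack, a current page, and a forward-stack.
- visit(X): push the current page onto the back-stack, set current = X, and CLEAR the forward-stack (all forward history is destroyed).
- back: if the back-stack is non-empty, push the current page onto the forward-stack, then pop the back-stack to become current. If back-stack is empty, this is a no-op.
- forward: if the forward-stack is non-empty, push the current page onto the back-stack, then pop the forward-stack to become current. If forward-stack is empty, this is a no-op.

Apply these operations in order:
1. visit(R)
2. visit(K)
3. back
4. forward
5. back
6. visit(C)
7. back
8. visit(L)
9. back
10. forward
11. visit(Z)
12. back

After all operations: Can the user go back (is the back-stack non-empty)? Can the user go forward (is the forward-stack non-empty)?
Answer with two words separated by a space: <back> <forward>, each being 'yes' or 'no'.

After 1 (visit(R)): cur=R back=1 fwd=0
After 2 (visit(K)): cur=K back=2 fwd=0
After 3 (back): cur=R back=1 fwd=1
After 4 (forward): cur=K back=2 fwd=0
After 5 (back): cur=R back=1 fwd=1
After 6 (visit(C)): cur=C back=2 fwd=0
After 7 (back): cur=R back=1 fwd=1
After 8 (visit(L)): cur=L back=2 fwd=0
After 9 (back): cur=R back=1 fwd=1
After 10 (forward): cur=L back=2 fwd=0
After 11 (visit(Z)): cur=Z back=3 fwd=0
After 12 (back): cur=L back=2 fwd=1

Answer: yes yes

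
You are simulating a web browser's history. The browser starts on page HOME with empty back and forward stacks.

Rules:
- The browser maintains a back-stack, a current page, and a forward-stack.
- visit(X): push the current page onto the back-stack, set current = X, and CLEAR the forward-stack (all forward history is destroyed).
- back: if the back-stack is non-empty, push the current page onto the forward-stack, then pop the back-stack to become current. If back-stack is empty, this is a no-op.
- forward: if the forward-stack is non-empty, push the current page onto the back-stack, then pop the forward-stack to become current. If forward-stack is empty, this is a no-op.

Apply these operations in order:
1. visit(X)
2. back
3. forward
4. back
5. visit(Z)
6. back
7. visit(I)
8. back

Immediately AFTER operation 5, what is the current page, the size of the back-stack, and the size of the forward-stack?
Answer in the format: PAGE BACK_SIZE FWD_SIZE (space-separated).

After 1 (visit(X)): cur=X back=1 fwd=0
After 2 (back): cur=HOME back=0 fwd=1
After 3 (forward): cur=X back=1 fwd=0
After 4 (back): cur=HOME back=0 fwd=1
After 5 (visit(Z)): cur=Z back=1 fwd=0

Z 1 0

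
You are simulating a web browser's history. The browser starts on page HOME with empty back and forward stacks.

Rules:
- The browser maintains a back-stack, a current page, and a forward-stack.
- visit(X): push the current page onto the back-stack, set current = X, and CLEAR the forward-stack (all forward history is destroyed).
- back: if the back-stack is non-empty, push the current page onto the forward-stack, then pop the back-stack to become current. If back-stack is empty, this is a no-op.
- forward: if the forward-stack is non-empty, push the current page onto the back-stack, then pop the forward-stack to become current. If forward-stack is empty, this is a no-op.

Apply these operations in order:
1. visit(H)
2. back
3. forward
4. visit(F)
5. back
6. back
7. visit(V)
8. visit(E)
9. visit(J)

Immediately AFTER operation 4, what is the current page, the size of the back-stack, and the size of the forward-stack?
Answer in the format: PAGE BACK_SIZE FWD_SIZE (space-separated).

After 1 (visit(H)): cur=H back=1 fwd=0
After 2 (back): cur=HOME back=0 fwd=1
After 3 (forward): cur=H back=1 fwd=0
After 4 (visit(F)): cur=F back=2 fwd=0

F 2 0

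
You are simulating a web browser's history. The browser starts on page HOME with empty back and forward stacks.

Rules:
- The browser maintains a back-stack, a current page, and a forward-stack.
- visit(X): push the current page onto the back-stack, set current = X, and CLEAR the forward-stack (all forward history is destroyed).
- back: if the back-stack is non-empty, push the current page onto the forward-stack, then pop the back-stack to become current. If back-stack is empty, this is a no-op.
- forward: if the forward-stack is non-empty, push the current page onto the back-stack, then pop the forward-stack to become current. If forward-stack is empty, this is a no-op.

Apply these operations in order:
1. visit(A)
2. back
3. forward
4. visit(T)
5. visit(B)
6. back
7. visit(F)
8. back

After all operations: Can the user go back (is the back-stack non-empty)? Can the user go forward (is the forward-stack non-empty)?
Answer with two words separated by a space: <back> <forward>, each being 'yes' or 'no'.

After 1 (visit(A)): cur=A back=1 fwd=0
After 2 (back): cur=HOME back=0 fwd=1
After 3 (forward): cur=A back=1 fwd=0
After 4 (visit(T)): cur=T back=2 fwd=0
After 5 (visit(B)): cur=B back=3 fwd=0
After 6 (back): cur=T back=2 fwd=1
After 7 (visit(F)): cur=F back=3 fwd=0
After 8 (back): cur=T back=2 fwd=1

Answer: yes yes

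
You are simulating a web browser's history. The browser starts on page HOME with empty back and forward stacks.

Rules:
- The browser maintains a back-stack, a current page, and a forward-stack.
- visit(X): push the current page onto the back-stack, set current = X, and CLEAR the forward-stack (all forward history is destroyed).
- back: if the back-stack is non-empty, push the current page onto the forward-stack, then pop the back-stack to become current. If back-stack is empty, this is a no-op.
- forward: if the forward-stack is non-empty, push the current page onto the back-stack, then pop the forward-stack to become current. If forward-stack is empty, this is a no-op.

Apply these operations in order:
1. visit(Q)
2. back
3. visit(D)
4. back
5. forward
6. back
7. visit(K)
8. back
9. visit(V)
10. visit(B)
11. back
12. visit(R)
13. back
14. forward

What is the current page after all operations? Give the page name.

Answer: R

Derivation:
After 1 (visit(Q)): cur=Q back=1 fwd=0
After 2 (back): cur=HOME back=0 fwd=1
After 3 (visit(D)): cur=D back=1 fwd=0
After 4 (back): cur=HOME back=0 fwd=1
After 5 (forward): cur=D back=1 fwd=0
After 6 (back): cur=HOME back=0 fwd=1
After 7 (visit(K)): cur=K back=1 fwd=0
After 8 (back): cur=HOME back=0 fwd=1
After 9 (visit(V)): cur=V back=1 fwd=0
After 10 (visit(B)): cur=B back=2 fwd=0
After 11 (back): cur=V back=1 fwd=1
After 12 (visit(R)): cur=R back=2 fwd=0
After 13 (back): cur=V back=1 fwd=1
After 14 (forward): cur=R back=2 fwd=0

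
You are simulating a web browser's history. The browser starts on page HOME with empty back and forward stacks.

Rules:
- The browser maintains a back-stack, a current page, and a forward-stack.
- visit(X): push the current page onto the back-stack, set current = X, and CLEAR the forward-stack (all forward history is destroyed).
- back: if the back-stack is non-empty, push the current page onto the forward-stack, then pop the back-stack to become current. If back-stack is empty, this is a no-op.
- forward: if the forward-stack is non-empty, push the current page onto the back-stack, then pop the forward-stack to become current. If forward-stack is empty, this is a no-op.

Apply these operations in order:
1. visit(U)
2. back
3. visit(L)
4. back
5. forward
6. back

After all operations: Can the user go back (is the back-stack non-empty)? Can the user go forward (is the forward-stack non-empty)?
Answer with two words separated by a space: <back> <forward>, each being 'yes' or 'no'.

After 1 (visit(U)): cur=U back=1 fwd=0
After 2 (back): cur=HOME back=0 fwd=1
After 3 (visit(L)): cur=L back=1 fwd=0
After 4 (back): cur=HOME back=0 fwd=1
After 5 (forward): cur=L back=1 fwd=0
After 6 (back): cur=HOME back=0 fwd=1

Answer: no yes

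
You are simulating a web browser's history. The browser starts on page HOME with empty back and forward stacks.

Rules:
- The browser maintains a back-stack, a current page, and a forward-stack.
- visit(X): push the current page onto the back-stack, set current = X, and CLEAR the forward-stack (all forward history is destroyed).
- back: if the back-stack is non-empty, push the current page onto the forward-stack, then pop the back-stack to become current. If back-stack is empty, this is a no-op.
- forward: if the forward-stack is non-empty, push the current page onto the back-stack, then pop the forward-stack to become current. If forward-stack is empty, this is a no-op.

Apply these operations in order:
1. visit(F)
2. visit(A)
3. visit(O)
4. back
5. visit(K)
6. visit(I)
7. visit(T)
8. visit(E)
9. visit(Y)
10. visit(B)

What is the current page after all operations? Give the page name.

Answer: B

Derivation:
After 1 (visit(F)): cur=F back=1 fwd=0
After 2 (visit(A)): cur=A back=2 fwd=0
After 3 (visit(O)): cur=O back=3 fwd=0
After 4 (back): cur=A back=2 fwd=1
After 5 (visit(K)): cur=K back=3 fwd=0
After 6 (visit(I)): cur=I back=4 fwd=0
After 7 (visit(T)): cur=T back=5 fwd=0
After 8 (visit(E)): cur=E back=6 fwd=0
After 9 (visit(Y)): cur=Y back=7 fwd=0
After 10 (visit(B)): cur=B back=8 fwd=0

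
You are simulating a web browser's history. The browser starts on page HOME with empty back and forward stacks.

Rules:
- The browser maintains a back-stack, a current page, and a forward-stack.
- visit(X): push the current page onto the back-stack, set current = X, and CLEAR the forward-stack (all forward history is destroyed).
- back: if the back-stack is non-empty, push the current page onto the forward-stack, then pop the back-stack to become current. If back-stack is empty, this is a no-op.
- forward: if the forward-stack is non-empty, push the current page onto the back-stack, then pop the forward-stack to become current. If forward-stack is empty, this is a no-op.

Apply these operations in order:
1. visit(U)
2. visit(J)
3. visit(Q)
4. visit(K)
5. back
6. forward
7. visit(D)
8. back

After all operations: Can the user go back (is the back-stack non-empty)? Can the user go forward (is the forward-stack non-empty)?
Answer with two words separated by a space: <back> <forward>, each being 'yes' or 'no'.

Answer: yes yes

Derivation:
After 1 (visit(U)): cur=U back=1 fwd=0
After 2 (visit(J)): cur=J back=2 fwd=0
After 3 (visit(Q)): cur=Q back=3 fwd=0
After 4 (visit(K)): cur=K back=4 fwd=0
After 5 (back): cur=Q back=3 fwd=1
After 6 (forward): cur=K back=4 fwd=0
After 7 (visit(D)): cur=D back=5 fwd=0
After 8 (back): cur=K back=4 fwd=1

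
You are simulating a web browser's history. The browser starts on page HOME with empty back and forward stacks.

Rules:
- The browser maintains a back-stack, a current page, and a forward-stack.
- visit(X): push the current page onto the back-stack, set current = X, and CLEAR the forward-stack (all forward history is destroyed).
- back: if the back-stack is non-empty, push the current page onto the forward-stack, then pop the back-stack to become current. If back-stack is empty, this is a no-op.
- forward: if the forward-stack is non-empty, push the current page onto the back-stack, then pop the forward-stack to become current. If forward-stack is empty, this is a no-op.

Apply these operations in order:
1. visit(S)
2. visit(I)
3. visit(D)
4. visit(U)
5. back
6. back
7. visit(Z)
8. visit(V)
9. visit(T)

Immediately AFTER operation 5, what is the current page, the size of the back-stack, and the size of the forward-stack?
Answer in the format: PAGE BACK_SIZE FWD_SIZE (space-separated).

After 1 (visit(S)): cur=S back=1 fwd=0
After 2 (visit(I)): cur=I back=2 fwd=0
After 3 (visit(D)): cur=D back=3 fwd=0
After 4 (visit(U)): cur=U back=4 fwd=0
After 5 (back): cur=D back=3 fwd=1

D 3 1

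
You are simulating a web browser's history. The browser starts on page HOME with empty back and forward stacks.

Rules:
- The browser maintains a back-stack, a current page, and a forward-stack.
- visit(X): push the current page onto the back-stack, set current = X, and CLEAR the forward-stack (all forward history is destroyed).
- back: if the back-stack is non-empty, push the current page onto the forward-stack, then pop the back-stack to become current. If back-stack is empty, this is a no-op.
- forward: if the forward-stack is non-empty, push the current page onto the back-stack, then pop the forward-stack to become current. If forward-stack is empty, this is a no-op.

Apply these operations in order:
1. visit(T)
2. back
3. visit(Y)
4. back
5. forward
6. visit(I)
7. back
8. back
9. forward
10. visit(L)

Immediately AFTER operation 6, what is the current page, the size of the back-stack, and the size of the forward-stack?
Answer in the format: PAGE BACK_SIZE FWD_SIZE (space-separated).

After 1 (visit(T)): cur=T back=1 fwd=0
After 2 (back): cur=HOME back=0 fwd=1
After 3 (visit(Y)): cur=Y back=1 fwd=0
After 4 (back): cur=HOME back=0 fwd=1
After 5 (forward): cur=Y back=1 fwd=0
After 6 (visit(I)): cur=I back=2 fwd=0

I 2 0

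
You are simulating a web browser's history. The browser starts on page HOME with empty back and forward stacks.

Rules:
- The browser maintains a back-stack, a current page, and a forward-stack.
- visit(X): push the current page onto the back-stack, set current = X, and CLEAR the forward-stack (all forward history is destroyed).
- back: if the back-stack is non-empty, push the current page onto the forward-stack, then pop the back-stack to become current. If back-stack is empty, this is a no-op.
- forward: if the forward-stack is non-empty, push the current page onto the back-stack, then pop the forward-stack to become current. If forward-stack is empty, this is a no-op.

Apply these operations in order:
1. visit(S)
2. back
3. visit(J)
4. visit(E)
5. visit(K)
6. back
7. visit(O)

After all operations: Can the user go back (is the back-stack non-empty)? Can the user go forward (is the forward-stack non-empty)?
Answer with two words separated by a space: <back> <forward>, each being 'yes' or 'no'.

Answer: yes no

Derivation:
After 1 (visit(S)): cur=S back=1 fwd=0
After 2 (back): cur=HOME back=0 fwd=1
After 3 (visit(J)): cur=J back=1 fwd=0
After 4 (visit(E)): cur=E back=2 fwd=0
After 5 (visit(K)): cur=K back=3 fwd=0
After 6 (back): cur=E back=2 fwd=1
After 7 (visit(O)): cur=O back=3 fwd=0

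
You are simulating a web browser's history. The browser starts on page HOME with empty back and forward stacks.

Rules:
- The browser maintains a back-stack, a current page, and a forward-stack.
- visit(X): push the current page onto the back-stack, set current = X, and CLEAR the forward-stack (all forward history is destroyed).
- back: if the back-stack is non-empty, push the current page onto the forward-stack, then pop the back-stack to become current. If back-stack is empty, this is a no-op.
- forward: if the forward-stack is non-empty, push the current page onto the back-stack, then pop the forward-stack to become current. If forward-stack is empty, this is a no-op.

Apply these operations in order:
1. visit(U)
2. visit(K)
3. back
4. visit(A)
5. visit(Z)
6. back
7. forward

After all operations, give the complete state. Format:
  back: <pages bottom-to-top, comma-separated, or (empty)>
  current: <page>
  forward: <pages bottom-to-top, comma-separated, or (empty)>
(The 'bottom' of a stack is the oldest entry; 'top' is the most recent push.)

Answer: back: HOME,U,A
current: Z
forward: (empty)

Derivation:
After 1 (visit(U)): cur=U back=1 fwd=0
After 2 (visit(K)): cur=K back=2 fwd=0
After 3 (back): cur=U back=1 fwd=1
After 4 (visit(A)): cur=A back=2 fwd=0
After 5 (visit(Z)): cur=Z back=3 fwd=0
After 6 (back): cur=A back=2 fwd=1
After 7 (forward): cur=Z back=3 fwd=0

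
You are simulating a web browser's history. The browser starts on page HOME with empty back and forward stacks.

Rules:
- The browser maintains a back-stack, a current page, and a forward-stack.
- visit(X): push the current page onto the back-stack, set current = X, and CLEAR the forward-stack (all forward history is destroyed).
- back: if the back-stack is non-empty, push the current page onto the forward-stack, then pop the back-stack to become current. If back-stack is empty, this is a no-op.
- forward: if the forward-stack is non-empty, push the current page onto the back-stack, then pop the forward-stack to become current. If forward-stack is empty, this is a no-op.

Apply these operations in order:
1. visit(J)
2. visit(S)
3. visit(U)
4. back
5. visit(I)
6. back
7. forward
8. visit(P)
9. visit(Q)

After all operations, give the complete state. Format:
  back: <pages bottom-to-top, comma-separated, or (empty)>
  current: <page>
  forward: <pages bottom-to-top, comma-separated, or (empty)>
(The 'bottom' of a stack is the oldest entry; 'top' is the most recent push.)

Answer: back: HOME,J,S,I,P
current: Q
forward: (empty)

Derivation:
After 1 (visit(J)): cur=J back=1 fwd=0
After 2 (visit(S)): cur=S back=2 fwd=0
After 3 (visit(U)): cur=U back=3 fwd=0
After 4 (back): cur=S back=2 fwd=1
After 5 (visit(I)): cur=I back=3 fwd=0
After 6 (back): cur=S back=2 fwd=1
After 7 (forward): cur=I back=3 fwd=0
After 8 (visit(P)): cur=P back=4 fwd=0
After 9 (visit(Q)): cur=Q back=5 fwd=0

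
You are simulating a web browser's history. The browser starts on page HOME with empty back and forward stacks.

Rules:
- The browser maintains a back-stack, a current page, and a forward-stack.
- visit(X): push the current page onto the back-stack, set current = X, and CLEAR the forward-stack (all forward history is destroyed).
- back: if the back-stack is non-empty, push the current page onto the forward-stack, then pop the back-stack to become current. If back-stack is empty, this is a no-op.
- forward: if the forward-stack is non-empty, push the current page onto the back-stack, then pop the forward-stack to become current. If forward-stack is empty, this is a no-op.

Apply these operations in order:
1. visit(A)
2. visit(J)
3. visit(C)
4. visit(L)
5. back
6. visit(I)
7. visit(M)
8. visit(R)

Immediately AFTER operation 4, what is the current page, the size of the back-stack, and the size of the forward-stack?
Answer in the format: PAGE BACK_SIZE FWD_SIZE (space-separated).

After 1 (visit(A)): cur=A back=1 fwd=0
After 2 (visit(J)): cur=J back=2 fwd=0
After 3 (visit(C)): cur=C back=3 fwd=0
After 4 (visit(L)): cur=L back=4 fwd=0

L 4 0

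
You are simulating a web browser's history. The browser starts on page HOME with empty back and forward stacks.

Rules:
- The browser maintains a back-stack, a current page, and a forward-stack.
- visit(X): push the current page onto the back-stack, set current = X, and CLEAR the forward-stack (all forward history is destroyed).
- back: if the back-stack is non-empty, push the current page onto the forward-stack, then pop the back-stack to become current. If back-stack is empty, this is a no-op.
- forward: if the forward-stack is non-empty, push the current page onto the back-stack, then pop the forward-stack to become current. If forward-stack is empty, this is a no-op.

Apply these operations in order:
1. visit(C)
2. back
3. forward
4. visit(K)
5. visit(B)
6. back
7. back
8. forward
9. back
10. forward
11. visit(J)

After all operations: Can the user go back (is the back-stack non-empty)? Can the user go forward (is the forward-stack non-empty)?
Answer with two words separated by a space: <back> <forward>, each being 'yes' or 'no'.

Answer: yes no

Derivation:
After 1 (visit(C)): cur=C back=1 fwd=0
After 2 (back): cur=HOME back=0 fwd=1
After 3 (forward): cur=C back=1 fwd=0
After 4 (visit(K)): cur=K back=2 fwd=0
After 5 (visit(B)): cur=B back=3 fwd=0
After 6 (back): cur=K back=2 fwd=1
After 7 (back): cur=C back=1 fwd=2
After 8 (forward): cur=K back=2 fwd=1
After 9 (back): cur=C back=1 fwd=2
After 10 (forward): cur=K back=2 fwd=1
After 11 (visit(J)): cur=J back=3 fwd=0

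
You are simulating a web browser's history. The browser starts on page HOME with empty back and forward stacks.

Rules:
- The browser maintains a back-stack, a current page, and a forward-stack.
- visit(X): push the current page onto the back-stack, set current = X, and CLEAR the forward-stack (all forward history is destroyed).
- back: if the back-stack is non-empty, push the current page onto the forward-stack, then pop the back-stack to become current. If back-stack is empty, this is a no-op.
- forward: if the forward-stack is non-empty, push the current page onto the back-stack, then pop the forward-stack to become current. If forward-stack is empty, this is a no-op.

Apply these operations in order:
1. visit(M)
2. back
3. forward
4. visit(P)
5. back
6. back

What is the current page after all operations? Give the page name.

After 1 (visit(M)): cur=M back=1 fwd=0
After 2 (back): cur=HOME back=0 fwd=1
After 3 (forward): cur=M back=1 fwd=0
After 4 (visit(P)): cur=P back=2 fwd=0
After 5 (back): cur=M back=1 fwd=1
After 6 (back): cur=HOME back=0 fwd=2

Answer: HOME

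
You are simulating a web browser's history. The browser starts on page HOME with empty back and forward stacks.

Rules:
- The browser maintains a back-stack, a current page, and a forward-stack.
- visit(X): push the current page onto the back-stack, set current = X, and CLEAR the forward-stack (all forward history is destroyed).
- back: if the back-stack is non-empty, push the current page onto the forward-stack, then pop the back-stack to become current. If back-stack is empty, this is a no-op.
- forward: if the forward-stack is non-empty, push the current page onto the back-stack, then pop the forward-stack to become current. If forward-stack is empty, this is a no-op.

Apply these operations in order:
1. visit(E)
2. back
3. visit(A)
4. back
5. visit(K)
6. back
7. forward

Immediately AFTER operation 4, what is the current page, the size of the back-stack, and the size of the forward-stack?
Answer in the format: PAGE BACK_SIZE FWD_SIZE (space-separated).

After 1 (visit(E)): cur=E back=1 fwd=0
After 2 (back): cur=HOME back=0 fwd=1
After 3 (visit(A)): cur=A back=1 fwd=0
After 4 (back): cur=HOME back=0 fwd=1

HOME 0 1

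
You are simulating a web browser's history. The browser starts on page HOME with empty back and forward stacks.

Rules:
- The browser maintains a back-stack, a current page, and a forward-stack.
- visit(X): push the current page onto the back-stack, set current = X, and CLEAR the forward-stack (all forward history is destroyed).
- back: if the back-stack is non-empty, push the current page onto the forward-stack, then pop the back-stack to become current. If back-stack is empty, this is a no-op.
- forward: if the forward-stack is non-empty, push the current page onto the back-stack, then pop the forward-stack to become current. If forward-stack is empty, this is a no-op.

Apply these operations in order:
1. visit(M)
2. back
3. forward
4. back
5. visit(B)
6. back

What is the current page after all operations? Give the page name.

Answer: HOME

Derivation:
After 1 (visit(M)): cur=M back=1 fwd=0
After 2 (back): cur=HOME back=0 fwd=1
After 3 (forward): cur=M back=1 fwd=0
After 4 (back): cur=HOME back=0 fwd=1
After 5 (visit(B)): cur=B back=1 fwd=0
After 6 (back): cur=HOME back=0 fwd=1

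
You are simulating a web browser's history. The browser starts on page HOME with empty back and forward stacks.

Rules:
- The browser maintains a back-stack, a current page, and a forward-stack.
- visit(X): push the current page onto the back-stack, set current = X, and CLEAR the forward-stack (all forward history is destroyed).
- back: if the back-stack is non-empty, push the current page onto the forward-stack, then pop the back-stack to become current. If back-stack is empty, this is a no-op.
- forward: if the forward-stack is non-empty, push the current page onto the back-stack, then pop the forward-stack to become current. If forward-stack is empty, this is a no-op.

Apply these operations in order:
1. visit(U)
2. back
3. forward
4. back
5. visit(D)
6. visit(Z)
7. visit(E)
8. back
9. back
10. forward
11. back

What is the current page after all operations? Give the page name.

Answer: D

Derivation:
After 1 (visit(U)): cur=U back=1 fwd=0
After 2 (back): cur=HOME back=0 fwd=1
After 3 (forward): cur=U back=1 fwd=0
After 4 (back): cur=HOME back=0 fwd=1
After 5 (visit(D)): cur=D back=1 fwd=0
After 6 (visit(Z)): cur=Z back=2 fwd=0
After 7 (visit(E)): cur=E back=3 fwd=0
After 8 (back): cur=Z back=2 fwd=1
After 9 (back): cur=D back=1 fwd=2
After 10 (forward): cur=Z back=2 fwd=1
After 11 (back): cur=D back=1 fwd=2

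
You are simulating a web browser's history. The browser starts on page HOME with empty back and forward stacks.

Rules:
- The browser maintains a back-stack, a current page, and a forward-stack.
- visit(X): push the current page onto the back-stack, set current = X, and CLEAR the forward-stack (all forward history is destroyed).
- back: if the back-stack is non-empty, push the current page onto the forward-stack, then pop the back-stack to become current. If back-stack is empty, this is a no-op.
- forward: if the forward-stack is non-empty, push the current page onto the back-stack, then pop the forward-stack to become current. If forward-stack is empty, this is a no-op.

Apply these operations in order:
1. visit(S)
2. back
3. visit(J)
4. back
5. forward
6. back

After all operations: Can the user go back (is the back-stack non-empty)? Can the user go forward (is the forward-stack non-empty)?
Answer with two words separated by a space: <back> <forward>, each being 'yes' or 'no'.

After 1 (visit(S)): cur=S back=1 fwd=0
After 2 (back): cur=HOME back=0 fwd=1
After 3 (visit(J)): cur=J back=1 fwd=0
After 4 (back): cur=HOME back=0 fwd=1
After 5 (forward): cur=J back=1 fwd=0
After 6 (back): cur=HOME back=0 fwd=1

Answer: no yes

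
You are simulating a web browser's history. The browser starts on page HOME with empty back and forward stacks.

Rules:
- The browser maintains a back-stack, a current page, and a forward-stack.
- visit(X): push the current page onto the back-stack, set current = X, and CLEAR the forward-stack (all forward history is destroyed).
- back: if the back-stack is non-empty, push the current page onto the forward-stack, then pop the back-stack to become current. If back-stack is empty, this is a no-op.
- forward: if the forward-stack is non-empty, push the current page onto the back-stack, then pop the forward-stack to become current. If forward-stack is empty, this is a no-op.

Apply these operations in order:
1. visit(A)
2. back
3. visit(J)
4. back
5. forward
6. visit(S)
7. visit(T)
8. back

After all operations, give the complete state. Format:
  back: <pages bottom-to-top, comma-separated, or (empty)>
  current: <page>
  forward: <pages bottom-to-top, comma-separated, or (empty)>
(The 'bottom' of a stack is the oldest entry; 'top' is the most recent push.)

Answer: back: HOME,J
current: S
forward: T

Derivation:
After 1 (visit(A)): cur=A back=1 fwd=0
After 2 (back): cur=HOME back=0 fwd=1
After 3 (visit(J)): cur=J back=1 fwd=0
After 4 (back): cur=HOME back=0 fwd=1
After 5 (forward): cur=J back=1 fwd=0
After 6 (visit(S)): cur=S back=2 fwd=0
After 7 (visit(T)): cur=T back=3 fwd=0
After 8 (back): cur=S back=2 fwd=1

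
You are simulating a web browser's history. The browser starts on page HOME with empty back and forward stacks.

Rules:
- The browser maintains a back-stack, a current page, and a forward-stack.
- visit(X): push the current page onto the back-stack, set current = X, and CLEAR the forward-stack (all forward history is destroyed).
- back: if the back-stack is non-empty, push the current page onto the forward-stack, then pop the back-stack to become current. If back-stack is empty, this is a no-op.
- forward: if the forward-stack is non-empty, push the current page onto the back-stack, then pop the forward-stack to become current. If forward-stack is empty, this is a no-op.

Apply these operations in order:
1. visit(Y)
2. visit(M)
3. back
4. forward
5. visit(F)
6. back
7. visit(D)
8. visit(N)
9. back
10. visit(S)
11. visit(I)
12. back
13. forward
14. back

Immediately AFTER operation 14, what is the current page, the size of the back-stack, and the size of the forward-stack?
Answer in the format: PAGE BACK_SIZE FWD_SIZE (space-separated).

After 1 (visit(Y)): cur=Y back=1 fwd=0
After 2 (visit(M)): cur=M back=2 fwd=0
After 3 (back): cur=Y back=1 fwd=1
After 4 (forward): cur=M back=2 fwd=0
After 5 (visit(F)): cur=F back=3 fwd=0
After 6 (back): cur=M back=2 fwd=1
After 7 (visit(D)): cur=D back=3 fwd=0
After 8 (visit(N)): cur=N back=4 fwd=0
After 9 (back): cur=D back=3 fwd=1
After 10 (visit(S)): cur=S back=4 fwd=0
After 11 (visit(I)): cur=I back=5 fwd=0
After 12 (back): cur=S back=4 fwd=1
After 13 (forward): cur=I back=5 fwd=0
After 14 (back): cur=S back=4 fwd=1

S 4 1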